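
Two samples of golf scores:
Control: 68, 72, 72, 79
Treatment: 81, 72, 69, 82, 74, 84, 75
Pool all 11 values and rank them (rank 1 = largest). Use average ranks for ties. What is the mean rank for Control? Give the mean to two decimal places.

7.75

Sorted (descending): 84, 82, 81, 79, 75, 74, 72, 72, 72, 69, 68
The 3 values of 72 occupy positions 7–9 → average rank 8.
Control values → pooled ranks: 68→11, 72→8, 72→8, 79→4
Mean rank = (11 + 8 + 8 + 4) / 4 = 7.75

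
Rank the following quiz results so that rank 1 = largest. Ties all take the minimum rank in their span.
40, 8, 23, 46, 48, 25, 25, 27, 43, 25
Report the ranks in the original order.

4, 10, 9, 2, 1, 6, 6, 5, 3, 6

Sorted (descending): 48, 46, 43, 40, 27, 25, 25, 25, 23, 8
The 3 values of 25 occupy positions 6–8 → each gets rank 6.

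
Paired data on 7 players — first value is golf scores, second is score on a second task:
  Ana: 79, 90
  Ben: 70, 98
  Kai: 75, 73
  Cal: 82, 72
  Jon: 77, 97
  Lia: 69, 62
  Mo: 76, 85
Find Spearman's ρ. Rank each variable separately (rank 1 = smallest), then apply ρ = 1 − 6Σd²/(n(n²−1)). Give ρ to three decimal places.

Ranks of variable 1: 6, 2, 3, 7, 5, 1, 4
Ranks of variable 2: 5, 7, 3, 2, 6, 1, 4
d = r₁ − r₂: 1, -5, 0, 5, -1, 0, 0
d²: 1, 25, 0, 25, 1, 0, 0; Σd² = 52
ρ = 1 − 6·52/(7·48) = 1 − 312/336 = 0.071

0.071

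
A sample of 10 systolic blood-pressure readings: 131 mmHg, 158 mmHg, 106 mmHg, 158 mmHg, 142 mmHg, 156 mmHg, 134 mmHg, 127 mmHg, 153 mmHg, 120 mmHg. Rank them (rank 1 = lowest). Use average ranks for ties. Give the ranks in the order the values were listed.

Sorted (ascending): 106, 120, 127, 131, 134, 142, 153, 156, 158, 158
The 2 values of 158 occupy positions 9–10 → average rank (9+10)/2 = 9.5.

4, 9.5, 1, 9.5, 6, 8, 5, 3, 7, 2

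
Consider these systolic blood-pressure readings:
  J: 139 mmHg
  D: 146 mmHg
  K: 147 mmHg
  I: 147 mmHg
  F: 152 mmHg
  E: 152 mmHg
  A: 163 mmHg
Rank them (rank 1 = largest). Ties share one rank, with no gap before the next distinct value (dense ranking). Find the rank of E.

2

Sorted (descending): 163, 152, 152, 147, 147, 146, 139
The 2 values of 152 share dense rank 2.
The 2 values of 147 share dense rank 3.
Remaining distinct values take the next consecutive integers.
E has value 152 mmHg → rank 2.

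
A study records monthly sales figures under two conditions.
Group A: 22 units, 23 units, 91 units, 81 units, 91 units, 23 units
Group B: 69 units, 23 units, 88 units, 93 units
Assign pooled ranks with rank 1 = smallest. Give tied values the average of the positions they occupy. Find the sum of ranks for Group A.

30

Sorted (ascending): 22, 23, 23, 23, 69, 81, 88, 91, 91, 93
The 3 values of 23 occupy positions 2–4 → average rank 3.
The 2 values of 91 occupy positions 8–9 → average rank (8+9)/2 = 8.5.
Group A values → pooled ranks: 22→1, 23→3, 91→8.5, 81→6, 91→8.5, 23→3
Rank sum = 1 + 3 + 8.5 + 6 + 8.5 + 3 = 30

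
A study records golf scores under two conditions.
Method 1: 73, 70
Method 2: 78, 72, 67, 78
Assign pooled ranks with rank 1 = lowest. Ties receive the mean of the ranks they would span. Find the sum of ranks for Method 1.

Sorted (ascending): 67, 70, 72, 73, 78, 78
The 2 values of 78 occupy positions 5–6 → average rank (5+6)/2 = 5.5.
Method 1 values → pooled ranks: 73→4, 70→2
Rank sum = 4 + 2 = 6

6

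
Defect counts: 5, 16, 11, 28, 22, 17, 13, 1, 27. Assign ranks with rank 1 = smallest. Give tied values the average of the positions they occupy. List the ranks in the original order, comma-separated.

2, 5, 3, 9, 7, 6, 4, 1, 8

Sorted (ascending): 1, 5, 11, 13, 16, 17, 22, 27, 28
No ties — each value takes its position as its rank.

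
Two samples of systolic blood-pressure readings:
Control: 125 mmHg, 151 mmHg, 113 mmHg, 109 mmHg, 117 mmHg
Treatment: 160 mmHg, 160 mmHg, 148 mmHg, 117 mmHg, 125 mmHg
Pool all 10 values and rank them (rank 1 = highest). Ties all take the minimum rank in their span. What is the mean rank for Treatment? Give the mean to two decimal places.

3.60

Sorted (descending): 160, 160, 151, 148, 125, 125, 117, 117, 113, 109
The 2 values of 160 occupy positions 1–2 → each gets rank 1.
The 2 values of 125 occupy positions 5–6 → each gets rank 5.
The 2 values of 117 occupy positions 7–8 → each gets rank 7.
Treatment values → pooled ranks: 160→1, 160→1, 148→4, 117→7, 125→5
Mean rank = (1 + 1 + 4 + 7 + 5) / 5 = 3.60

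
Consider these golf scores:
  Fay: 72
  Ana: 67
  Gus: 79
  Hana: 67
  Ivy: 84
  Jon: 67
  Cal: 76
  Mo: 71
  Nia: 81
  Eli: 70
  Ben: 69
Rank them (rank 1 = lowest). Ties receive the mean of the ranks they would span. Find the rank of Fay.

7

Sorted (ascending): 67, 67, 67, 69, 70, 71, 72, 76, 79, 81, 84
The 3 values of 67 occupy positions 1–3 → average rank 2.
Fay has value 72 → rank 7.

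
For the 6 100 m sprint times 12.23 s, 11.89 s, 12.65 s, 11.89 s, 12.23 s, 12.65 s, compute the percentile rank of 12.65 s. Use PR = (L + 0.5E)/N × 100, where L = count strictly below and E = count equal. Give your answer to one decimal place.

N = 6.
Strictly below 12.65: 4. Equal to 12.65: 2.
PR = (4 + 0.5·2)/6 × 100 = 83.3

83.3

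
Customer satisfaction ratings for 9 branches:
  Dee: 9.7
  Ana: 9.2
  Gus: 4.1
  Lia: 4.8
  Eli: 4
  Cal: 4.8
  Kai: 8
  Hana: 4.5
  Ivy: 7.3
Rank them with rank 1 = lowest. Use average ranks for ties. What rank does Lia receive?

Sorted (ascending): 4, 4.1, 4.5, 4.8, 4.8, 7.3, 8, 9.2, 9.7
The 2 values of 4.8 occupy positions 4–5 → average rank (4+5)/2 = 4.5.
Lia has value 4.8 → rank 4.5.

4.5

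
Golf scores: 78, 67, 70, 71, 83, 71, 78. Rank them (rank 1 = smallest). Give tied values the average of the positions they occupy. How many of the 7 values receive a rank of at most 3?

2

Sorted (ascending): 67, 70, 71, 71, 78, 78, 83
The 2 values of 71 occupy positions 3–4 → average rank (3+4)/2 = 3.5.
The 2 values of 78 occupy positions 5–6 → average rank (5+6)/2 = 5.5.
Ranks ≤ 3: {1, 2} → 2 values.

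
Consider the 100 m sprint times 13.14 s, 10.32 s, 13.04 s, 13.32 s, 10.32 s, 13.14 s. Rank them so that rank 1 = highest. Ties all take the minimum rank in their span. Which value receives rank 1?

13.32

Sorted (descending): 13.32, 13.14, 13.14, 13.04, 10.32, 10.32
The 2 values of 13.14 occupy positions 2–3 → each gets rank 2.
The 2 values of 10.32 occupy positions 5–6 → each gets rank 5.
Rank 1 → value 13.32.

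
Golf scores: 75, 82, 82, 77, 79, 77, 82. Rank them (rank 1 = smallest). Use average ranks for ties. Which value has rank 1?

Sorted (ascending): 75, 77, 77, 79, 82, 82, 82
The 2 values of 77 occupy positions 2–3 → average rank (2+3)/2 = 2.5.
The 3 values of 82 occupy positions 5–7 → average rank 6.
Rank 1 → value 75.

75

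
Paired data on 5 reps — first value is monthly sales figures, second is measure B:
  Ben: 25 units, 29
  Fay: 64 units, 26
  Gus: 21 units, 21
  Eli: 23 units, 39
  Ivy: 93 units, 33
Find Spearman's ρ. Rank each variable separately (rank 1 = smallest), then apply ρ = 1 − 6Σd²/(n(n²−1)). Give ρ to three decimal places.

Ranks of variable 1: 3, 4, 1, 2, 5
Ranks of variable 2: 3, 2, 1, 5, 4
d = r₁ − r₂: 0, 2, 0, -3, 1
d²: 0, 4, 0, 9, 1; Σd² = 14
ρ = 1 − 6·14/(5·24) = 1 − 84/120 = 0.300

0.300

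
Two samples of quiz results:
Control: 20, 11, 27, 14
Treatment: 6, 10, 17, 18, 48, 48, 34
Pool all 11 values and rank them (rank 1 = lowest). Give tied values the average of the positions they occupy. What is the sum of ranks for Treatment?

Sorted (ascending): 6, 10, 11, 14, 17, 18, 20, 27, 34, 48, 48
The 2 values of 48 occupy positions 10–11 → average rank (10+11)/2 = 10.5.
Treatment values → pooled ranks: 6→1, 10→2, 17→5, 18→6, 48→10.5, 48→10.5, 34→9
Rank sum = 1 + 2 + 5 + 6 + 10.5 + 10.5 + 9 = 44

44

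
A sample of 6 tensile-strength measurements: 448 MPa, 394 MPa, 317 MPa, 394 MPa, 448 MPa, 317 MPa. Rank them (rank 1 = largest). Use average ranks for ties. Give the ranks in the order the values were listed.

1.5, 3.5, 5.5, 3.5, 1.5, 5.5

Sorted (descending): 448, 448, 394, 394, 317, 317
The 2 values of 448 occupy positions 1–2 → average rank (1+2)/2 = 1.5.
The 2 values of 394 occupy positions 3–4 → average rank (3+4)/2 = 3.5.
The 2 values of 317 occupy positions 5–6 → average rank (5+6)/2 = 5.5.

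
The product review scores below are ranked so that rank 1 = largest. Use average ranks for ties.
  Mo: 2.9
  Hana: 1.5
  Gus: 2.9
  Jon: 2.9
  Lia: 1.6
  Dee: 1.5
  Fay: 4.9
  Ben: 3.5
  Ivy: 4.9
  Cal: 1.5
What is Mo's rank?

5

Sorted (descending): 4.9, 4.9, 3.5, 2.9, 2.9, 2.9, 1.6, 1.5, 1.5, 1.5
The 2 values of 4.9 occupy positions 1–2 → average rank (1+2)/2 = 1.5.
The 3 values of 2.9 occupy positions 4–6 → average rank 5.
The 3 values of 1.5 occupy positions 8–10 → average rank 9.
Mo has value 2.9 → rank 5.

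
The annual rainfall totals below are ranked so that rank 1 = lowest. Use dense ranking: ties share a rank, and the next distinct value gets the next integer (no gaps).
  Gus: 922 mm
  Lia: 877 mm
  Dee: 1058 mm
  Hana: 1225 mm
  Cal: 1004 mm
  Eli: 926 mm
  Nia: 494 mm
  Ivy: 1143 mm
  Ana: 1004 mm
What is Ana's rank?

Sorted (ascending): 494, 877, 922, 926, 1004, 1004, 1058, 1143, 1225
The 2 values of 1004 share dense rank 5.
Remaining distinct values take the next consecutive integers.
Ana has value 1004 mm → rank 5.

5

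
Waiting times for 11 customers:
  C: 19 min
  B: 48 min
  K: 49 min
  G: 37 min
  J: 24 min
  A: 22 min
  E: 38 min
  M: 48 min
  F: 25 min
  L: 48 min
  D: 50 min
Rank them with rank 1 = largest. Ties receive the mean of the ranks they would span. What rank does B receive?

Sorted (descending): 50, 49, 48, 48, 48, 38, 37, 25, 24, 22, 19
The 3 values of 48 occupy positions 3–5 → average rank 4.
B has value 48 min → rank 4.

4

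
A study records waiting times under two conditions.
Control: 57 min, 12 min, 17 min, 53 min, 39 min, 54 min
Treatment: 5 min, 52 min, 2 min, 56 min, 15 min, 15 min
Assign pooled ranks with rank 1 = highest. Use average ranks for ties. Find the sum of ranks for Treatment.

Sorted (descending): 57, 56, 54, 53, 52, 39, 17, 15, 15, 12, 5, 2
The 2 values of 15 occupy positions 8–9 → average rank (8+9)/2 = 8.5.
Treatment values → pooled ranks: 5→11, 52→5, 2→12, 56→2, 15→8.5, 15→8.5
Rank sum = 11 + 5 + 12 + 2 + 8.5 + 8.5 = 47

47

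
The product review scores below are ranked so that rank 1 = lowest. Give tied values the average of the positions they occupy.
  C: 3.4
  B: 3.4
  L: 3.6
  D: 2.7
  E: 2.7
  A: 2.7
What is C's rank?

4.5

Sorted (ascending): 2.7, 2.7, 2.7, 3.4, 3.4, 3.6
The 3 values of 2.7 occupy positions 1–3 → average rank 2.
The 2 values of 3.4 occupy positions 4–5 → average rank (4+5)/2 = 4.5.
C has value 3.4 → rank 4.5.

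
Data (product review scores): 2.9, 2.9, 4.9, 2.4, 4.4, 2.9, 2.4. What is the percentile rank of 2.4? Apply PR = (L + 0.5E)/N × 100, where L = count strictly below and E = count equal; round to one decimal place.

N = 7.
Strictly below 2.4: 0. Equal to 2.4: 2.
PR = (0 + 0.5·2)/7 × 100 = 14.3

14.3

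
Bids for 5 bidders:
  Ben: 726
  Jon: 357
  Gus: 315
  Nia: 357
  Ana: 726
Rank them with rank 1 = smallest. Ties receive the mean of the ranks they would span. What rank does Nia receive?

Sorted (ascending): 315, 357, 357, 726, 726
The 2 values of 357 occupy positions 2–3 → average rank (2+3)/2 = 2.5.
The 2 values of 726 occupy positions 4–5 → average rank (4+5)/2 = 4.5.
Nia has value 357 → rank 2.5.

2.5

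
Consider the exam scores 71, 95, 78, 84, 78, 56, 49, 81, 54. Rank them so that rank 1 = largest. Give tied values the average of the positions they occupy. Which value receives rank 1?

95

Sorted (descending): 95, 84, 81, 78, 78, 71, 56, 54, 49
The 2 values of 78 occupy positions 4–5 → average rank (4+5)/2 = 4.5.
Rank 1 → value 95.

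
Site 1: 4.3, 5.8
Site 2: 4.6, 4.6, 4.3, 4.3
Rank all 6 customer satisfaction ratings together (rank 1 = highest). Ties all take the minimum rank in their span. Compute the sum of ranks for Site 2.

12

Sorted (descending): 5.8, 4.6, 4.6, 4.3, 4.3, 4.3
The 2 values of 4.6 occupy positions 2–3 → each gets rank 2.
The 3 values of 4.3 occupy positions 4–6 → each gets rank 4.
Site 2 values → pooled ranks: 4.6→2, 4.6→2, 4.3→4, 4.3→4
Rank sum = 2 + 2 + 4 + 4 = 12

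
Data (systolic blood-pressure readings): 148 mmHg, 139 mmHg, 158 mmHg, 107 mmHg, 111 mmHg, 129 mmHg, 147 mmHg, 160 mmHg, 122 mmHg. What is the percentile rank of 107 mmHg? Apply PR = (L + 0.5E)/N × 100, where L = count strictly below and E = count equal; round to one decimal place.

N = 9.
Strictly below 107: 0. Equal to 107: 1.
PR = (0 + 0.5·1)/9 × 100 = 5.6

5.6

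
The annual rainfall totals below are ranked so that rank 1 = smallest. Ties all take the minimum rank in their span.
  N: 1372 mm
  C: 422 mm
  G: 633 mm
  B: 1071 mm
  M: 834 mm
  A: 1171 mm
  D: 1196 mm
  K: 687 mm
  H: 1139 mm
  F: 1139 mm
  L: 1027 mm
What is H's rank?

Sorted (ascending): 422, 633, 687, 834, 1027, 1071, 1139, 1139, 1171, 1196, 1372
The 2 values of 1139 occupy positions 7–8 → each gets rank 7.
H has value 1139 mm → rank 7.

7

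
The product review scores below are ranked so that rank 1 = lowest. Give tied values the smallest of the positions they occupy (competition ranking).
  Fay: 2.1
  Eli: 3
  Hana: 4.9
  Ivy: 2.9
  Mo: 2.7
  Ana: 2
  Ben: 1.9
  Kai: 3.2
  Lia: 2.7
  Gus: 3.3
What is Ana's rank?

2

Sorted (ascending): 1.9, 2, 2.1, 2.7, 2.7, 2.9, 3, 3.2, 3.3, 4.9
The 2 values of 2.7 occupy positions 4–5 → each gets rank 4.
Ana has value 2 → rank 2.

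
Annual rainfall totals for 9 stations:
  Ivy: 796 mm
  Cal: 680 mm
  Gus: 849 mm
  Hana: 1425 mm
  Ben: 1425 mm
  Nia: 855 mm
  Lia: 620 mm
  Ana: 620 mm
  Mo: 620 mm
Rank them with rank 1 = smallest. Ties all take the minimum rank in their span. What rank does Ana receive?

1

Sorted (ascending): 620, 620, 620, 680, 796, 849, 855, 1425, 1425
The 3 values of 620 occupy positions 1–3 → each gets rank 1.
The 2 values of 1425 occupy positions 8–9 → each gets rank 8.
Ana has value 620 mm → rank 1.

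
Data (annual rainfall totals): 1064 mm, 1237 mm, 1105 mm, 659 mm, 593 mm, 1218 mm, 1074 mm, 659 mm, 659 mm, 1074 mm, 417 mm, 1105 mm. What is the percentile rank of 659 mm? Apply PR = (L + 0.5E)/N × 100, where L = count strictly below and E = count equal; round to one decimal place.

N = 12.
Strictly below 659: 2. Equal to 659: 3.
PR = (2 + 0.5·3)/12 × 100 = 29.2

29.2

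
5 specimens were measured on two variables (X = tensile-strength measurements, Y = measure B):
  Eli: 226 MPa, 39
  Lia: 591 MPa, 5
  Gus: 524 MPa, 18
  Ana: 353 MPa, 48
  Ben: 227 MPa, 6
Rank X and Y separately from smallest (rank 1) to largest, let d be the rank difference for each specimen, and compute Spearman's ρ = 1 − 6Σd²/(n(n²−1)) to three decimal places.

-0.500

Ranks of variable 1: 1, 5, 4, 3, 2
Ranks of variable 2: 4, 1, 3, 5, 2
d = r₁ − r₂: -3, 4, 1, -2, 0
d²: 9, 16, 1, 4, 0; Σd² = 30
ρ = 1 − 6·30/(5·24) = 1 − 180/120 = -0.500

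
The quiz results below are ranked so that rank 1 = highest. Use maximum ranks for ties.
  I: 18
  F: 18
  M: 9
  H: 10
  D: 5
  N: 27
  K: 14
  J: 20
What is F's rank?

Sorted (descending): 27, 20, 18, 18, 14, 10, 9, 5
The 2 values of 18 occupy positions 3–4 → each gets rank 4.
F has value 18 → rank 4.

4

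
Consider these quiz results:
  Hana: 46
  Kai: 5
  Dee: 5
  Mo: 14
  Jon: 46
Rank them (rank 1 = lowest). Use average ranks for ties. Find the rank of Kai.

1.5

Sorted (ascending): 5, 5, 14, 46, 46
The 2 values of 5 occupy positions 1–2 → average rank (1+2)/2 = 1.5.
The 2 values of 46 occupy positions 4–5 → average rank (4+5)/2 = 4.5.
Kai has value 5 → rank 1.5.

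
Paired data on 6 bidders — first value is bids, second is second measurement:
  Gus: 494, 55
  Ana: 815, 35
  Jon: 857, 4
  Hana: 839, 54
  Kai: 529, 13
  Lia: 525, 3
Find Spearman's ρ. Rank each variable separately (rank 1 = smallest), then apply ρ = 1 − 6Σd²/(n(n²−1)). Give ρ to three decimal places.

-0.200

Ranks of variable 1: 1, 4, 6, 5, 3, 2
Ranks of variable 2: 6, 4, 2, 5, 3, 1
d = r₁ − r₂: -5, 0, 4, 0, 0, 1
d²: 25, 0, 16, 0, 0, 1; Σd² = 42
ρ = 1 − 6·42/(6·35) = 1 − 252/210 = -0.200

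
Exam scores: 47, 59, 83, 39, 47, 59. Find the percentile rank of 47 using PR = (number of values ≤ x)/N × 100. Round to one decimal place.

50.0

N = 6.
Strictly below 47: 1. Equal to 47: 2.
PR = 3/6 × 100 = 50.0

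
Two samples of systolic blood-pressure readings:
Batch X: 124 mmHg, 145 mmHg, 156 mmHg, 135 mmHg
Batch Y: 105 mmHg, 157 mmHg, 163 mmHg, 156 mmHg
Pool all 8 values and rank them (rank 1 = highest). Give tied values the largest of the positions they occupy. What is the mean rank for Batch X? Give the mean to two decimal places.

Sorted (descending): 163, 157, 156, 156, 145, 135, 124, 105
The 2 values of 156 occupy positions 3–4 → each gets rank 4.
Batch X values → pooled ranks: 124→7, 145→5, 156→4, 135→6
Mean rank = (7 + 5 + 4 + 6) / 4 = 5.50

5.50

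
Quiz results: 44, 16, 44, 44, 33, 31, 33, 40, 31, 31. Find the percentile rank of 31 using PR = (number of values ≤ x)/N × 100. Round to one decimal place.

40.0

N = 10.
Strictly below 31: 1. Equal to 31: 3.
PR = 4/10 × 100 = 40.0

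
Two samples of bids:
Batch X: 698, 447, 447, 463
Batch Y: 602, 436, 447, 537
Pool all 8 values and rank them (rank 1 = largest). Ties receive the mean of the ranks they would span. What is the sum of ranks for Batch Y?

Sorted (descending): 698, 602, 537, 463, 447, 447, 447, 436
The 3 values of 447 occupy positions 5–7 → average rank 6.
Batch Y values → pooled ranks: 602→2, 436→8, 447→6, 537→3
Rank sum = 2 + 8 + 6 + 3 = 19

19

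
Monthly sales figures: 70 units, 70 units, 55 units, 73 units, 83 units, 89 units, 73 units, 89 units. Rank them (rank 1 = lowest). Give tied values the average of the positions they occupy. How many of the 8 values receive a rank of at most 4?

Sorted (ascending): 55, 70, 70, 73, 73, 83, 89, 89
The 2 values of 70 occupy positions 2–3 → average rank (2+3)/2 = 2.5.
The 2 values of 73 occupy positions 4–5 → average rank (4+5)/2 = 4.5.
The 2 values of 89 occupy positions 7–8 → average rank (7+8)/2 = 7.5.
Ranks ≤ 4: {1, 2.5, 2.5} → 3 values.

3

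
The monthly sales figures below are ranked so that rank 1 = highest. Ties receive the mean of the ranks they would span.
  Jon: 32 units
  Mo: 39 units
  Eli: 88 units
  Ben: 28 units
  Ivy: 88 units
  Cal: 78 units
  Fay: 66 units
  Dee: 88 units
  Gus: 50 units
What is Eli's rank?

2

Sorted (descending): 88, 88, 88, 78, 66, 50, 39, 32, 28
The 3 values of 88 occupy positions 1–3 → average rank 2.
Eli has value 88 units → rank 2.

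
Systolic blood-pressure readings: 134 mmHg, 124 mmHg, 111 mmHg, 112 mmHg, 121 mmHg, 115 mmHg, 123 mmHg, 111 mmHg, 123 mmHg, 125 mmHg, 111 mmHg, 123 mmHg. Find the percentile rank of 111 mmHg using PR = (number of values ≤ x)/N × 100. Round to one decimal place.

25.0

N = 12.
Strictly below 111: 0. Equal to 111: 3.
PR = 3/12 × 100 = 25.0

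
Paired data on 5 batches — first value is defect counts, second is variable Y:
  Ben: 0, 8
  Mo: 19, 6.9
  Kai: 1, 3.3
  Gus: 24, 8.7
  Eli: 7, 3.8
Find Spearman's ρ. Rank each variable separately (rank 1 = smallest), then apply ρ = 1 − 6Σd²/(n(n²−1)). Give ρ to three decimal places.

Ranks of variable 1: 1, 4, 2, 5, 3
Ranks of variable 2: 4, 3, 1, 5, 2
d = r₁ − r₂: -3, 1, 1, 0, 1
d²: 9, 1, 1, 0, 1; Σd² = 12
ρ = 1 − 6·12/(5·24) = 1 − 72/120 = 0.400

0.400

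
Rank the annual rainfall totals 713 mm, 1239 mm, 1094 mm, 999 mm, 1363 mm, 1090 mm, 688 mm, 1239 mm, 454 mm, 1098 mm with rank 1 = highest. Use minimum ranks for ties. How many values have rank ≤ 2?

Sorted (descending): 1363, 1239, 1239, 1098, 1094, 1090, 999, 713, 688, 454
The 2 values of 1239 occupy positions 2–3 → each gets rank 2.
Ranks ≤ 2: {1, 2, 2} → 3 values.

3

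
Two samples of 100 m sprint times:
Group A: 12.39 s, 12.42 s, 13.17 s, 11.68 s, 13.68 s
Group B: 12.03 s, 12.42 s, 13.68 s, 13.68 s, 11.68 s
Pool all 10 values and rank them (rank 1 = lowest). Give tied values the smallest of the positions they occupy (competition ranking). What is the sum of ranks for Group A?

Sorted (ascending): 11.68, 11.68, 12.03, 12.39, 12.42, 12.42, 13.17, 13.68, 13.68, 13.68
The 2 values of 11.68 occupy positions 1–2 → each gets rank 1.
The 2 values of 12.42 occupy positions 5–6 → each gets rank 5.
The 3 values of 13.68 occupy positions 8–10 → each gets rank 8.
Group A values → pooled ranks: 12.39→4, 12.42→5, 13.17→7, 11.68→1, 13.68→8
Rank sum = 4 + 5 + 7 + 1 + 8 = 25

25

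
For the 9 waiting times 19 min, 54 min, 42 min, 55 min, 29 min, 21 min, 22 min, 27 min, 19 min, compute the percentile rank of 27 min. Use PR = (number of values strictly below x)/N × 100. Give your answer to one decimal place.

44.4

N = 9.
Strictly below 27: 4. Equal to 27: 1.
PR = 4/9 × 100 = 44.4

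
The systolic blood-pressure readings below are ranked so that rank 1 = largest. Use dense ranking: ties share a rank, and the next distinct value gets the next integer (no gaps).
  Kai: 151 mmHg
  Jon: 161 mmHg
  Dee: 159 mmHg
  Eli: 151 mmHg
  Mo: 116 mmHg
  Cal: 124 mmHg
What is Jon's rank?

Sorted (descending): 161, 159, 151, 151, 124, 116
The 2 values of 151 share dense rank 3.
Remaining distinct values take the next consecutive integers.
Jon has value 161 mmHg → rank 1.

1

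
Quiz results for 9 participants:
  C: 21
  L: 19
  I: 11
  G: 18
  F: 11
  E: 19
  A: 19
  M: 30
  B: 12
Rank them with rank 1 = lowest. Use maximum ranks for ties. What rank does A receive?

Sorted (ascending): 11, 11, 12, 18, 19, 19, 19, 21, 30
The 2 values of 11 occupy positions 1–2 → each gets rank 2.
The 3 values of 19 occupy positions 5–7 → each gets rank 7.
A has value 19 → rank 7.

7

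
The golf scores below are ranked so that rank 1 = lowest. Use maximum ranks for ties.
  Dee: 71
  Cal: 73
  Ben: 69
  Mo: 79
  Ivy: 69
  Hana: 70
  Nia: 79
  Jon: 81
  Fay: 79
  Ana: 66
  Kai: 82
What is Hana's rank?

4

Sorted (ascending): 66, 69, 69, 70, 71, 73, 79, 79, 79, 81, 82
The 2 values of 69 occupy positions 2–3 → each gets rank 3.
The 3 values of 79 occupy positions 7–9 → each gets rank 9.
Hana has value 70 → rank 4.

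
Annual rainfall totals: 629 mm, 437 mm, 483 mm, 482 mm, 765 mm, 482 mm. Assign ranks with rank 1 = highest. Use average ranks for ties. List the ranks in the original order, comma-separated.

Sorted (descending): 765, 629, 483, 482, 482, 437
The 2 values of 482 occupy positions 4–5 → average rank (4+5)/2 = 4.5.

2, 6, 3, 4.5, 1, 4.5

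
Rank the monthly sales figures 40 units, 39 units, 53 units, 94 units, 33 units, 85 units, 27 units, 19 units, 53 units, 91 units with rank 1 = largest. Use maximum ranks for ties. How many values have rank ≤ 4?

3

Sorted (descending): 94, 91, 85, 53, 53, 40, 39, 33, 27, 19
The 2 values of 53 occupy positions 4–5 → each gets rank 5.
Ranks ≤ 4: {1, 2, 3} → 3 values.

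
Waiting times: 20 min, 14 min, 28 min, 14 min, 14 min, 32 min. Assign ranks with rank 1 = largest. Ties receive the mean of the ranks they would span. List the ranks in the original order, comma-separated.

Sorted (descending): 32, 28, 20, 14, 14, 14
The 3 values of 14 occupy positions 4–6 → average rank 5.

3, 5, 2, 5, 5, 1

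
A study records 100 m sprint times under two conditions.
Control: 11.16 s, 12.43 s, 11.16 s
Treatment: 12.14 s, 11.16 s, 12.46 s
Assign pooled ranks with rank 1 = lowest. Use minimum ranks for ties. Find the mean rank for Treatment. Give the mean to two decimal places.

Sorted (ascending): 11.16, 11.16, 11.16, 12.14, 12.43, 12.46
The 3 values of 11.16 occupy positions 1–3 → each gets rank 1.
Treatment values → pooled ranks: 12.14→4, 11.16→1, 12.46→6
Mean rank = (4 + 1 + 6) / 3 = 3.67

3.67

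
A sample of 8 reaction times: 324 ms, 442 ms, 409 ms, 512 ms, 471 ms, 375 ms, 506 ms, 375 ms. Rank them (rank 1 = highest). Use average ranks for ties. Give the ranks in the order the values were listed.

Sorted (descending): 512, 506, 471, 442, 409, 375, 375, 324
The 2 values of 375 occupy positions 6–7 → average rank (6+7)/2 = 6.5.

8, 4, 5, 1, 3, 6.5, 2, 6.5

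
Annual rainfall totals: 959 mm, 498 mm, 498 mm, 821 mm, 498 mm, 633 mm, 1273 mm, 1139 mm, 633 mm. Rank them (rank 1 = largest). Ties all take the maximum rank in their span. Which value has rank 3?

Sorted (descending): 1273, 1139, 959, 821, 633, 633, 498, 498, 498
The 2 values of 633 occupy positions 5–6 → each gets rank 6.
The 3 values of 498 occupy positions 7–9 → each gets rank 9.
Rank 3 → value 959.

959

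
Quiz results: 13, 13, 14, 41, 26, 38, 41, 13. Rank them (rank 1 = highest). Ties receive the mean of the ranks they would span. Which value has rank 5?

14

Sorted (descending): 41, 41, 38, 26, 14, 13, 13, 13
The 2 values of 41 occupy positions 1–2 → average rank (1+2)/2 = 1.5.
The 3 values of 13 occupy positions 6–8 → average rank 7.
Rank 5 → value 14.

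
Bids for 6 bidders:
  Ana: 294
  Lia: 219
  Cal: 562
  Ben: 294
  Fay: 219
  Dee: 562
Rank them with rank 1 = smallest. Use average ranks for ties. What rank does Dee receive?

5.5

Sorted (ascending): 219, 219, 294, 294, 562, 562
The 2 values of 219 occupy positions 1–2 → average rank (1+2)/2 = 1.5.
The 2 values of 294 occupy positions 3–4 → average rank (3+4)/2 = 3.5.
The 2 values of 562 occupy positions 5–6 → average rank (5+6)/2 = 5.5.
Dee has value 562 → rank 5.5.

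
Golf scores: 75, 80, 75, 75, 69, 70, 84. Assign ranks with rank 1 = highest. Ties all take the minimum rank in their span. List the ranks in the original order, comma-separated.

3, 2, 3, 3, 7, 6, 1

Sorted (descending): 84, 80, 75, 75, 75, 70, 69
The 3 values of 75 occupy positions 3–5 → each gets rank 3.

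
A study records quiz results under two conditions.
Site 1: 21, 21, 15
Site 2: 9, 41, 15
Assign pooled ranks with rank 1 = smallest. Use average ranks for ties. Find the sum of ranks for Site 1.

11.5

Sorted (ascending): 9, 15, 15, 21, 21, 41
The 2 values of 15 occupy positions 2–3 → average rank (2+3)/2 = 2.5.
The 2 values of 21 occupy positions 4–5 → average rank (4+5)/2 = 4.5.
Site 1 values → pooled ranks: 21→4.5, 21→4.5, 15→2.5
Rank sum = 4.5 + 4.5 + 2.5 = 11.5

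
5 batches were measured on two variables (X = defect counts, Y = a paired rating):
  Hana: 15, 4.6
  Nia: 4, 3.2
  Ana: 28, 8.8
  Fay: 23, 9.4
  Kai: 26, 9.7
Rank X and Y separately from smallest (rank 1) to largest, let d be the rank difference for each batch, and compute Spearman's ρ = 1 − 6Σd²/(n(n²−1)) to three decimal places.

Ranks of variable 1: 2, 1, 5, 3, 4
Ranks of variable 2: 2, 1, 3, 4, 5
d = r₁ − r₂: 0, 0, 2, -1, -1
d²: 0, 0, 4, 1, 1; Σd² = 6
ρ = 1 − 6·6/(5·24) = 1 − 36/120 = 0.700

0.700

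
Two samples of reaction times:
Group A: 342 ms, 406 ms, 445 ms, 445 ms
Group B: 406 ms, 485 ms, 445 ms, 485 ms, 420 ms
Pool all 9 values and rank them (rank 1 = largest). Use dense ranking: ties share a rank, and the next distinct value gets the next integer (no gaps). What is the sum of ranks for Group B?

11

Sorted (descending): 485, 485, 445, 445, 445, 420, 406, 406, 342
The 2 values of 485 share dense rank 1.
The 3 values of 445 share dense rank 2.
The 2 values of 406 share dense rank 4.
Remaining distinct values take the next consecutive integers.
Group B values → pooled ranks: 406→4, 485→1, 445→2, 485→1, 420→3
Rank sum = 4 + 1 + 2 + 1 + 3 = 11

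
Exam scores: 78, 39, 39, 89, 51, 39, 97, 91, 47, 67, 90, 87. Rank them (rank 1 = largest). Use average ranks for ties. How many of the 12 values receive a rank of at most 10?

Sorted (descending): 97, 91, 90, 89, 87, 78, 67, 51, 47, 39, 39, 39
The 3 values of 39 occupy positions 10–12 → average rank 11.
Ranks ≤ 10: {1, 2, 3, 4, 5, 6, 7, 8, 9} → 9 values.

9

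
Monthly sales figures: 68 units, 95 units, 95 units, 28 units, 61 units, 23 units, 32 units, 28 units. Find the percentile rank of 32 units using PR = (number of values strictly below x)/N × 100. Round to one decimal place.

37.5

N = 8.
Strictly below 32: 3. Equal to 32: 1.
PR = 3/8 × 100 = 37.5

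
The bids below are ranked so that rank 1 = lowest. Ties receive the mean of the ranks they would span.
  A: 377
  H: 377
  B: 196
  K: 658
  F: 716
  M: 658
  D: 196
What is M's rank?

5.5

Sorted (ascending): 196, 196, 377, 377, 658, 658, 716
The 2 values of 196 occupy positions 1–2 → average rank (1+2)/2 = 1.5.
The 2 values of 377 occupy positions 3–4 → average rank (3+4)/2 = 3.5.
The 2 values of 658 occupy positions 5–6 → average rank (5+6)/2 = 5.5.
M has value 658 → rank 5.5.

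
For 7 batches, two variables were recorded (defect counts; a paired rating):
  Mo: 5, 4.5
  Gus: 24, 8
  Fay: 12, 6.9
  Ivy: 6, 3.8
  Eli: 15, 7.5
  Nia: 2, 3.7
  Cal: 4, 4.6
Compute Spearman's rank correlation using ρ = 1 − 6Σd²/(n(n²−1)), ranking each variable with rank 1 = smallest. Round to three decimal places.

0.857

Ranks of variable 1: 3, 7, 5, 4, 6, 1, 2
Ranks of variable 2: 3, 7, 5, 2, 6, 1, 4
d = r₁ − r₂: 0, 0, 0, 2, 0, 0, -2
d²: 0, 0, 0, 4, 0, 0, 4; Σd² = 8
ρ = 1 − 6·8/(7·48) = 1 − 48/336 = 0.857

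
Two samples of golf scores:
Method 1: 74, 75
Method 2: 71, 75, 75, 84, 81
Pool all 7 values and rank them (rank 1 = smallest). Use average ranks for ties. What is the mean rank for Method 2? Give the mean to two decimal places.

4.40

Sorted (ascending): 71, 74, 75, 75, 75, 81, 84
The 3 values of 75 occupy positions 3–5 → average rank 4.
Method 2 values → pooled ranks: 71→1, 75→4, 75→4, 84→7, 81→6
Mean rank = (1 + 4 + 4 + 7 + 6) / 5 = 4.40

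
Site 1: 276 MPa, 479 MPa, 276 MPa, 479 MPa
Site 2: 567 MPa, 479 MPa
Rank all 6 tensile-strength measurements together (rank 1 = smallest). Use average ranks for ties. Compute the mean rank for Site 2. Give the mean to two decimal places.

5.00

Sorted (ascending): 276, 276, 479, 479, 479, 567
The 2 values of 276 occupy positions 1–2 → average rank (1+2)/2 = 1.5.
The 3 values of 479 occupy positions 3–5 → average rank 4.
Site 2 values → pooled ranks: 567→6, 479→4
Mean rank = (6 + 4) / 2 = 5.00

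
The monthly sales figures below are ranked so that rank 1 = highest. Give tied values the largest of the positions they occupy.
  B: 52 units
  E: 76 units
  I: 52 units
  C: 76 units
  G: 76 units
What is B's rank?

Sorted (descending): 76, 76, 76, 52, 52
The 3 values of 76 occupy positions 1–3 → each gets rank 3.
The 2 values of 52 occupy positions 4–5 → each gets rank 5.
B has value 52 units → rank 5.

5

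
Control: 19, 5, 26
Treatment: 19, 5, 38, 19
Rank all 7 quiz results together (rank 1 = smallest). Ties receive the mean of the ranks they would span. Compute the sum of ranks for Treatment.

16.5

Sorted (ascending): 5, 5, 19, 19, 19, 26, 38
The 2 values of 5 occupy positions 1–2 → average rank (1+2)/2 = 1.5.
The 3 values of 19 occupy positions 3–5 → average rank 4.
Treatment values → pooled ranks: 19→4, 5→1.5, 38→7, 19→4
Rank sum = 4 + 1.5 + 7 + 4 = 16.5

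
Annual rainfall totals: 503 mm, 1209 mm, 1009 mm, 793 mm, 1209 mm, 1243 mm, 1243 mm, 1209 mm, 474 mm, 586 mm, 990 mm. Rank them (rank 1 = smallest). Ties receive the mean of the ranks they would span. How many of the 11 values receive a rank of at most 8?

9

Sorted (ascending): 474, 503, 586, 793, 990, 1009, 1209, 1209, 1209, 1243, 1243
The 3 values of 1209 occupy positions 7–9 → average rank 8.
The 2 values of 1243 occupy positions 10–11 → average rank (10+11)/2 = 10.5.
Ranks ≤ 8: {1, 2, 3, 4, 5, 6, 8, 8, 8} → 9 values.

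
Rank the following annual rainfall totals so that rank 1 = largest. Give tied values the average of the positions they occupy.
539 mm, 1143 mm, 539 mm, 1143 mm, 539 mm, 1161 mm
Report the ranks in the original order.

5, 2.5, 5, 2.5, 5, 1

Sorted (descending): 1161, 1143, 1143, 539, 539, 539
The 2 values of 1143 occupy positions 2–3 → average rank (2+3)/2 = 2.5.
The 3 values of 539 occupy positions 4–6 → average rank 5.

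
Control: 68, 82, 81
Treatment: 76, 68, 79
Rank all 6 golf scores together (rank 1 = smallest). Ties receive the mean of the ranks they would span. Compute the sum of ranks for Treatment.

8.5

Sorted (ascending): 68, 68, 76, 79, 81, 82
The 2 values of 68 occupy positions 1–2 → average rank (1+2)/2 = 1.5.
Treatment values → pooled ranks: 76→3, 68→1.5, 79→4
Rank sum = 3 + 1.5 + 4 = 8.5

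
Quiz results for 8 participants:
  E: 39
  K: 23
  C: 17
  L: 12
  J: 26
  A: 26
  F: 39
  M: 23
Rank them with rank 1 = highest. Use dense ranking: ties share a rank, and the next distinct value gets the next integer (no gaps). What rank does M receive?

Sorted (descending): 39, 39, 26, 26, 23, 23, 17, 12
The 2 values of 39 share dense rank 1.
The 2 values of 26 share dense rank 2.
The 2 values of 23 share dense rank 3.
Remaining distinct values take the next consecutive integers.
M has value 23 → rank 3.

3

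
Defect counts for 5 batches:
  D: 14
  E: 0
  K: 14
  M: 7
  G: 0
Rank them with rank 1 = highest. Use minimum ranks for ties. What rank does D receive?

Sorted (descending): 14, 14, 7, 0, 0
The 2 values of 14 occupy positions 1–2 → each gets rank 1.
The 2 values of 0 occupy positions 4–5 → each gets rank 4.
D has value 14 → rank 1.

1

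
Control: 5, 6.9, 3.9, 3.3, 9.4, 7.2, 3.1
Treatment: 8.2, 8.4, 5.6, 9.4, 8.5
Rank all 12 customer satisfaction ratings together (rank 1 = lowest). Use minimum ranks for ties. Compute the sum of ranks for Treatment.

Sorted (ascending): 3.1, 3.3, 3.9, 5, 5.6, 6.9, 7.2, 8.2, 8.4, 8.5, 9.4, 9.4
The 2 values of 9.4 occupy positions 11–12 → each gets rank 11.
Treatment values → pooled ranks: 8.2→8, 8.4→9, 5.6→5, 9.4→11, 8.5→10
Rank sum = 8 + 9 + 5 + 11 + 10 = 43

43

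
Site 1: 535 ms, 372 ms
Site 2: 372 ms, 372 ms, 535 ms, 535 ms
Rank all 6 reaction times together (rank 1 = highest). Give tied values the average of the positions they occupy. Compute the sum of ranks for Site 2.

Sorted (descending): 535, 535, 535, 372, 372, 372
The 3 values of 535 occupy positions 1–3 → average rank 2.
The 3 values of 372 occupy positions 4–6 → average rank 5.
Site 2 values → pooled ranks: 372→5, 372→5, 535→2, 535→2
Rank sum = 5 + 5 + 2 + 2 = 14

14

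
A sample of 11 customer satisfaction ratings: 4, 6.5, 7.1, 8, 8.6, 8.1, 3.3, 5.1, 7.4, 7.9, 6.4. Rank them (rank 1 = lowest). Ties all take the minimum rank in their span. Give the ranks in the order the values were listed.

Sorted (ascending): 3.3, 4, 5.1, 6.4, 6.5, 7.1, 7.4, 7.9, 8, 8.1, 8.6
No ties — each value takes its position as its rank.

2, 5, 6, 9, 11, 10, 1, 3, 7, 8, 4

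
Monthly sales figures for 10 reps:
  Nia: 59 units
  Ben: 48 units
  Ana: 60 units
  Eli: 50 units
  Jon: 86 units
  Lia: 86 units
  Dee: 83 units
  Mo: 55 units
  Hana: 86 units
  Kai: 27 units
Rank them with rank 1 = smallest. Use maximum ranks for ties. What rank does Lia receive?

Sorted (ascending): 27, 48, 50, 55, 59, 60, 83, 86, 86, 86
The 3 values of 86 occupy positions 8–10 → each gets rank 10.
Lia has value 86 units → rank 10.

10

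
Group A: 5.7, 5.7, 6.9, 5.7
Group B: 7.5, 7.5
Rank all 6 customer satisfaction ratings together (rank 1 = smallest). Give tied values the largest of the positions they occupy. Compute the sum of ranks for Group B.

Sorted (ascending): 5.7, 5.7, 5.7, 6.9, 7.5, 7.5
The 3 values of 5.7 occupy positions 1–3 → each gets rank 3.
The 2 values of 7.5 occupy positions 5–6 → each gets rank 6.
Group B values → pooled ranks: 7.5→6, 7.5→6
Rank sum = 6 + 6 = 12

12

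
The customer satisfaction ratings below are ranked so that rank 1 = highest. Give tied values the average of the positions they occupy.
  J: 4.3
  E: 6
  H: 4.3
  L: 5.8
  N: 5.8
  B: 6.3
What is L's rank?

3.5

Sorted (descending): 6.3, 6, 5.8, 5.8, 4.3, 4.3
The 2 values of 5.8 occupy positions 3–4 → average rank (3+4)/2 = 3.5.
The 2 values of 4.3 occupy positions 5–6 → average rank (5+6)/2 = 5.5.
L has value 5.8 → rank 3.5.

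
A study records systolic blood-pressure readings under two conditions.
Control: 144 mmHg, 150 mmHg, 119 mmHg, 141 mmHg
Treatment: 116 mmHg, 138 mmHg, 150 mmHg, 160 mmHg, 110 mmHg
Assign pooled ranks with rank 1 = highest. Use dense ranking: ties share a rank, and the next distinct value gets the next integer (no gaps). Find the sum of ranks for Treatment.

Sorted (descending): 160, 150, 150, 144, 141, 138, 119, 116, 110
The 2 values of 150 share dense rank 2.
Remaining distinct values take the next consecutive integers.
Treatment values → pooled ranks: 116→7, 138→5, 150→2, 160→1, 110→8
Rank sum = 7 + 5 + 2 + 1 + 8 = 23

23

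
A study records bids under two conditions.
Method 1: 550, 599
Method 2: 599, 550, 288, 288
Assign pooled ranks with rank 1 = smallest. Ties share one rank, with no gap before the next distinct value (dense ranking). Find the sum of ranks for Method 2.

Sorted (ascending): 288, 288, 550, 550, 599, 599
The 2 values of 288 share dense rank 1.
The 2 values of 550 share dense rank 2.
The 2 values of 599 share dense rank 3.
Method 2 values → pooled ranks: 599→3, 550→2, 288→1, 288→1
Rank sum = 3 + 2 + 1 + 1 = 7

7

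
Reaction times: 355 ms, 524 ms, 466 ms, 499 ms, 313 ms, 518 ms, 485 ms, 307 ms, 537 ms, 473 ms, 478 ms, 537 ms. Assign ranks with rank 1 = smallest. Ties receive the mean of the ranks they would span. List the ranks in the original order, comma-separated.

Sorted (ascending): 307, 313, 355, 466, 473, 478, 485, 499, 518, 524, 537, 537
The 2 values of 537 occupy positions 11–12 → average rank (11+12)/2 = 11.5.

3, 10, 4, 8, 2, 9, 7, 1, 11.5, 5, 6, 11.5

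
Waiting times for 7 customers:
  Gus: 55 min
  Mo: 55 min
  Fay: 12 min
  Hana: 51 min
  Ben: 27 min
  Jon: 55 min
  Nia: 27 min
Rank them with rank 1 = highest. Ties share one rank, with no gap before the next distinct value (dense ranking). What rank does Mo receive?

Sorted (descending): 55, 55, 55, 51, 27, 27, 12
The 3 values of 55 share dense rank 1.
The 2 values of 27 share dense rank 3.
Remaining distinct values take the next consecutive integers.
Mo has value 55 min → rank 1.

1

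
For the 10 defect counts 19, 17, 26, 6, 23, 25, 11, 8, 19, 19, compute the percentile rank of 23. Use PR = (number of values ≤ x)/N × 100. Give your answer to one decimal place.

80.0

N = 10.
Strictly below 23: 7. Equal to 23: 1.
PR = 8/10 × 100 = 80.0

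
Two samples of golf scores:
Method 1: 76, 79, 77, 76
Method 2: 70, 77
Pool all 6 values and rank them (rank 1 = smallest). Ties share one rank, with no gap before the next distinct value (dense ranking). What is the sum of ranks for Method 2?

4

Sorted (ascending): 70, 76, 76, 77, 77, 79
The 2 values of 76 share dense rank 2.
The 2 values of 77 share dense rank 3.
Remaining distinct values take the next consecutive integers.
Method 2 values → pooled ranks: 70→1, 77→3
Rank sum = 1 + 3 = 4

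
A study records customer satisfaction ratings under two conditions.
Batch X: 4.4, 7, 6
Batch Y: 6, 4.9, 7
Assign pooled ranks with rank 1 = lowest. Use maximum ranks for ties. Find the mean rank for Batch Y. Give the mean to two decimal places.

4.00

Sorted (ascending): 4.4, 4.9, 6, 6, 7, 7
The 2 values of 6 occupy positions 3–4 → each gets rank 4.
The 2 values of 7 occupy positions 5–6 → each gets rank 6.
Batch Y values → pooled ranks: 6→4, 4.9→2, 7→6
Mean rank = (4 + 2 + 6) / 3 = 4.00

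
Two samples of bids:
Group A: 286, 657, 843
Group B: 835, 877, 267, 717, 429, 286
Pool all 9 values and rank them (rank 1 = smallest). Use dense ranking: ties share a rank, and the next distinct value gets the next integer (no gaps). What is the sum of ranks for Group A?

Sorted (ascending): 267, 286, 286, 429, 657, 717, 835, 843, 877
The 2 values of 286 share dense rank 2.
Remaining distinct values take the next consecutive integers.
Group A values → pooled ranks: 286→2, 657→4, 843→7
Rank sum = 2 + 4 + 7 = 13

13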